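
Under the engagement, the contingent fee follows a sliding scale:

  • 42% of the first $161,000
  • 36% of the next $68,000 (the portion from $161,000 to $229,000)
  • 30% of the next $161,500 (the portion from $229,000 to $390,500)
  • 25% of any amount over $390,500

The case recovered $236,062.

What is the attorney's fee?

First $161,000 at 42% = $67,620.00
Next $68,000 at 36% = $24,480.00
Remaining $7,062 at 30% = $2,118.60
Fee: $67,620.00 + $24,480.00 + $2,118.60 = $94,218.60

$94,218.60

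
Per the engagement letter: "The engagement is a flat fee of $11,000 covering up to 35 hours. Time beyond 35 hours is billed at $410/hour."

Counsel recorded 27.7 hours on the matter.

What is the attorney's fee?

$11,000.00

27.7 hours is within the 35-hour scope; only the flat fee applies.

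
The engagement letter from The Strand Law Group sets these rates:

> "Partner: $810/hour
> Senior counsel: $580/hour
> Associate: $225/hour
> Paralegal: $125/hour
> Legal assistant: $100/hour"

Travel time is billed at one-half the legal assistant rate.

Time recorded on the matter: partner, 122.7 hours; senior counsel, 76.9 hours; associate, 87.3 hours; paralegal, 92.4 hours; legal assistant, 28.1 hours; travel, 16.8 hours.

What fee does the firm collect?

Partner: 122.7 × $810 = $99,387.00
Senior counsel: 76.9 × $580 = $44,602.00
Associate: 87.3 × $225 = $19,642.50
Paralegal: 92.4 × $125 = $11,550.00
Legal assistant: 28.1 × $100 = $2,810.00
Subtotal: $99,387.00 + $44,602.00 + $19,642.50 + $11,550.00 + $2,810.00 = $177,991.50
Travel: 16.8 × ($100 ÷ 2) = 16.8 × $50.00 = $840.00
Total: $177,991.50 + $840.00 = $178,831.50

$178,831.50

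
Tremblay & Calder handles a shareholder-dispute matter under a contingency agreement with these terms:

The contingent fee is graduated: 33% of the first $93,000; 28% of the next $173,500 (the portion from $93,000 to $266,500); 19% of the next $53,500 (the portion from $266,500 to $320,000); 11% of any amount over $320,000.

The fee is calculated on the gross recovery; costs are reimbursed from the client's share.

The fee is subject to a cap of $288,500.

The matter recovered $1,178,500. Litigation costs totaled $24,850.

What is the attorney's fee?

Fee base is the gross recovery, $1,178,500; costs are reimbursed separately.
First $93,000 at 33% = $30,690.00
Next $173,500 at 28% = $48,580.00
Next $53,500 at 19% = $10,165.00
Remaining $858,500 at 11% = $94,435.00
Fee: $30,690.00 + $48,580.00 + $10,165.00 + $94,435.00 = $183,870.00
$183,870.00 is under the $288,500 cap.

$183,870.00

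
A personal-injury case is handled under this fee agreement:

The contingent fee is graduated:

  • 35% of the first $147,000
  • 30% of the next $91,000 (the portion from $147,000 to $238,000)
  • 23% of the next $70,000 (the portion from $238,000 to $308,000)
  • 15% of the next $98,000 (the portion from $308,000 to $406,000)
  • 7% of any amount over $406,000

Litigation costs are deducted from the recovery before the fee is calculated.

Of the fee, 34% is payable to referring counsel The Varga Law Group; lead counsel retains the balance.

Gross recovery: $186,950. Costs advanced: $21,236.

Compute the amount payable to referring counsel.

$19,401.83

Fee base (net of costs): $186,950 − $21,236 = $165,714
First $147,000 at 35% = $51,450.00
Remaining $18,714 at 30% = $5,614.20
Fee: $51,450.00 + $5,614.20 = $57,064.20
Referral share: 34% of $57,064.20 = $19,401.83; lead counsel retains $57,064.20 − $19,401.83 = $37,662.37.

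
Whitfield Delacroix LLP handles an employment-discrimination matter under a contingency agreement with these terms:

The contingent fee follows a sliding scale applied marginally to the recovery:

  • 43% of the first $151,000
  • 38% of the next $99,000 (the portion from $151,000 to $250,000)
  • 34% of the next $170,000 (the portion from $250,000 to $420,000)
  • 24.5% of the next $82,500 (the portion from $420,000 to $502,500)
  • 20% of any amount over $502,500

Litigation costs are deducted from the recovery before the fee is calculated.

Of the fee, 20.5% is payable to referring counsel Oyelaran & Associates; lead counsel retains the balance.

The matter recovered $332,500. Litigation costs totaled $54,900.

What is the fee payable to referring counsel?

$22,946.47

Fee base (net of costs): $332,500 − $54,900 = $277,600
First $151,000 at 43% = $64,930.00
Next $99,000 at 38% = $37,620.00
Remaining $27,600 at 34% = $9,384.00
Fee: $64,930.00 + $37,620.00 + $9,384.00 = $111,934.00
Referral share: 20.5% of $111,934.00 = $22,946.47; lead counsel retains $111,934.00 − $22,946.47 = $88,987.53.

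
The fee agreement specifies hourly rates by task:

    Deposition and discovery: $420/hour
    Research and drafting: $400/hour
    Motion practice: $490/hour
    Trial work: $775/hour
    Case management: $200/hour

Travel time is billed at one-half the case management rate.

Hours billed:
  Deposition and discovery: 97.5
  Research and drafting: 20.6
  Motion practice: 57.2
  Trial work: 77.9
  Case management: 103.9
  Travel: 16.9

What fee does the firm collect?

$160,060.50

Deposition and discovery: 97.5 × $420 = $40,950.00
Research and drafting: 20.6 × $400 = $8,240.00
Motion practice: 57.2 × $490 = $28,028.00
Trial work: 77.9 × $775 = $60,372.50
Case management: 103.9 × $200 = $20,780.00
Subtotal: $40,950.00 + $8,240.00 + $28,028.00 + $60,372.50 + $20,780.00 = $158,370.50
Travel: 16.9 × ($200 ÷ 2) = 16.9 × $100.00 = $1,690.00
Total: $158,370.50 + $1,690.00 = $160,060.50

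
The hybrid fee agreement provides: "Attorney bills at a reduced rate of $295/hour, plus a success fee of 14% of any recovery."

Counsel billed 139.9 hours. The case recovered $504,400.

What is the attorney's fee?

Hourly: 139.9 × $295 = $41,270.50
Success fee: 14% of $504,400 = $70,616.00
Total: $41,270.50 + $70,616.00 = $111,886.50

$111,886.50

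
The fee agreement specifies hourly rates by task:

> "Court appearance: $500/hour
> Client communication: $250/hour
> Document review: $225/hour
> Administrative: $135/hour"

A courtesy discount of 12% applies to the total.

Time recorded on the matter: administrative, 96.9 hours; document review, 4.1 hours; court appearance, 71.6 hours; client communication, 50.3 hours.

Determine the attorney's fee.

$54,893.52

Court appearance: 71.6 × $500 = $35,800.00
Client communication: 50.3 × $250 = $12,575.00
Document review: 4.1 × $225 = $922.50
Administrative: 96.9 × $135 = $13,081.50
Subtotal: $62,379.00
Less 12% discount: −$7,485.48
Total: $62,379.00 − $7,485.48 = $54,893.52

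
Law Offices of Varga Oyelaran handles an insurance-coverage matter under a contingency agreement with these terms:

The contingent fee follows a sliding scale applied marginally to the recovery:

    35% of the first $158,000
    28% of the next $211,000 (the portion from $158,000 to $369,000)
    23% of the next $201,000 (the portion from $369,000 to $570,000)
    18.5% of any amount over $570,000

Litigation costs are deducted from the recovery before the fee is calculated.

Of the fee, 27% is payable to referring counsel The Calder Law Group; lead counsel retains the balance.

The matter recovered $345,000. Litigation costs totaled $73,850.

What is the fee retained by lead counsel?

$63,496.86

Fee base (net of costs): $345,000 − $73,850 = $271,150
First $158,000 at 35% = $55,300.00
Remaining $113,150 at 28% = $31,682.00
Fee: $55,300.00 + $31,682.00 = $86,982.00
Referral share: 27% of $86,982.00 = $23,485.14; lead counsel retains $86,982.00 − $23,485.14 = $63,496.86.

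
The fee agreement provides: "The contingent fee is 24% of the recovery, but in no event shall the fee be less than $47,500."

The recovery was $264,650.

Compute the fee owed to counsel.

$63,516.00

24% of $264,650 = $63,516.00
That exceeds the $47,500 minimum.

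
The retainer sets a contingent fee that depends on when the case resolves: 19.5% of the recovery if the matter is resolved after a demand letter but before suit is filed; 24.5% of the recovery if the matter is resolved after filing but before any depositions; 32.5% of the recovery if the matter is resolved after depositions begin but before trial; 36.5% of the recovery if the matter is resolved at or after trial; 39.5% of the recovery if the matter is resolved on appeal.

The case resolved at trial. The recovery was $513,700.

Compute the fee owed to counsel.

The matter resolved at trial, so the 36.5% rate applies.
$513,700 × 36.5% = $187,500.50

$187,500.50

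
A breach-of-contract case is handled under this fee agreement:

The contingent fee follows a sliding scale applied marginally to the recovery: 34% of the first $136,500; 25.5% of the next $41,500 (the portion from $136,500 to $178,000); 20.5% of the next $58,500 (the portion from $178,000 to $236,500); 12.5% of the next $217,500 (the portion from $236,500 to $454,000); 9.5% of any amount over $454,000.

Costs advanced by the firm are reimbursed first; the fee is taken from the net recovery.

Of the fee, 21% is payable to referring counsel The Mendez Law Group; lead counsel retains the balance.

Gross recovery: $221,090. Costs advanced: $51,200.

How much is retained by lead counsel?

$43,390.32

Fee base (net of costs): $221,090 − $51,200 = $169,890
First $136,500 at 34% = $46,410.00
Remaining $33,390 at 25.5% = $8,514.45
Fee: $46,410.00 + $8,514.45 = $54,924.45
Referral share: 21% of $54,924.45 = $11,534.13; lead counsel retains $54,924.45 − $11,534.13 = $43,390.32.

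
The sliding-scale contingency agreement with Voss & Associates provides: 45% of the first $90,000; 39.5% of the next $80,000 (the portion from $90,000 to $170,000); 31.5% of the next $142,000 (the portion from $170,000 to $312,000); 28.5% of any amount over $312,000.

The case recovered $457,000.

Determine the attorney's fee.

$158,155.00

First $90,000 at 45% = $40,500.00
Next $80,000 at 39.5% = $31,600.00
Next $142,000 at 31.5% = $44,730.00
Remaining $145,000 at 28.5% = $41,325.00
Fee: $40,500.00 + $31,600.00 + $44,730.00 + $41,325.00 = $158,155.00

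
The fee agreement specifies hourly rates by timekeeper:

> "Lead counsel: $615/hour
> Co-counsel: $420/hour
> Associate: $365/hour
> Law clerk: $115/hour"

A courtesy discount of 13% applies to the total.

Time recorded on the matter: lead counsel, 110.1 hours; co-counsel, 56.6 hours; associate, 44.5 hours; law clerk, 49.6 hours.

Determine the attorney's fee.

Lead counsel: 110.1 × $615 = $67,711.50
Co-counsel: 56.6 × $420 = $23,772.00
Associate: 44.5 × $365 = $16,242.50
Law clerk: 49.6 × $115 = $5,704.00
Subtotal: $113,430.00
Less 13% discount: −$14,745.90
Total: $113,430.00 − $14,745.90 = $98,684.10

$98,684.10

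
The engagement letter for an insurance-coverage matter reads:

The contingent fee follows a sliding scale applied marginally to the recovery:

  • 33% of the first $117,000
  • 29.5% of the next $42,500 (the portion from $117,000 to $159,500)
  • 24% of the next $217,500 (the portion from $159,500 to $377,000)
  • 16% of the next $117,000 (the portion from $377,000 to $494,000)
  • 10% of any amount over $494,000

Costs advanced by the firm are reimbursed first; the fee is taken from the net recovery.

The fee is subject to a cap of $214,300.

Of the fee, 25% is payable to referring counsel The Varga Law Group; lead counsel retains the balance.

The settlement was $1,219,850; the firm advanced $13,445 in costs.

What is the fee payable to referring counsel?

$48,327.00

Fee base (net of costs): $1,219,850 − $13,445 = $1,206,405
First $117,000 at 33% = $38,610.00
Next $42,500 at 29.5% = $12,537.50
Next $217,500 at 24% = $52,200.00
Next $117,000 at 16% = $18,720.00
Remaining $712,405 at 10% = $71,240.50
Fee: $38,610.00 + $12,537.50 + $52,200.00 + $18,720.00 + $71,240.50 = $193,308.00
$193,308.00 is under the $214,300 cap.
Referral share: 25% of $193,308.00 = $48,327.00; lead counsel retains $193,308.00 − $48,327.00 = $144,981.00.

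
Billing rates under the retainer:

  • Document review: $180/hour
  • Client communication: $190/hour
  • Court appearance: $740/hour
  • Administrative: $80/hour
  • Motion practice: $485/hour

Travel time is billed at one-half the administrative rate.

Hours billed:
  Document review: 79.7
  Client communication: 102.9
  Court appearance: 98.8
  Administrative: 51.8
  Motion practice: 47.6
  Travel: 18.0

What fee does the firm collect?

Document review: 79.7 × $180 = $14,346.00
Client communication: 102.9 × $190 = $19,551.00
Court appearance: 98.8 × $740 = $73,112.00
Administrative: 51.8 × $80 = $4,144.00
Motion practice: 47.6 × $485 = $23,086.00
Subtotal: $14,346.00 + $19,551.00 + $73,112.00 + $4,144.00 + $23,086.00 = $134,239.00
Travel: 18.0 × ($80 ÷ 2) = 18.0 × $40.00 = $720.00
Total: $134,239.00 + $720.00 = $134,959.00

$134,959.00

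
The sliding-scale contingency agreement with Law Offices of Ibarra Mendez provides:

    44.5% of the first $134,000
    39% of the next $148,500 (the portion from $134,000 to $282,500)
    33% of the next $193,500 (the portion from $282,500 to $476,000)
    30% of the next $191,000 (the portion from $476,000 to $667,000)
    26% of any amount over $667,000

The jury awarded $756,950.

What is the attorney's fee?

$262,087.00

First $134,000 at 44.5% = $59,630.00
Next $148,500 at 39% = $57,915.00
Next $193,500 at 33% = $63,855.00
Next $191,000 at 30% = $57,300.00
Remaining $89,950 at 26% = $23,387.00
Fee: $59,630.00 + $57,915.00 + $63,855.00 + $57,300.00 + $23,387.00 = $262,087.00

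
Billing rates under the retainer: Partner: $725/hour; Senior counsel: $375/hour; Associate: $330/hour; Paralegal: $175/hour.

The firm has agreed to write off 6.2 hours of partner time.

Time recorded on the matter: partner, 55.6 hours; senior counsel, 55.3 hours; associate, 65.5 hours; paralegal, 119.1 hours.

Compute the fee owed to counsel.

$99,010.00

Partner: 55.6 × $725 = $40,310.00
Senior counsel: 55.3 × $375 = $20,737.50
Associate: 65.5 × $330 = $21,615.00
Paralegal: 119.1 × $175 = $20,842.50
Subtotal: $103,505.00
Write-off: 6.2 × $725 = $4,495.00
Total: $103,505.00 − $4,495.00 = $99,010.00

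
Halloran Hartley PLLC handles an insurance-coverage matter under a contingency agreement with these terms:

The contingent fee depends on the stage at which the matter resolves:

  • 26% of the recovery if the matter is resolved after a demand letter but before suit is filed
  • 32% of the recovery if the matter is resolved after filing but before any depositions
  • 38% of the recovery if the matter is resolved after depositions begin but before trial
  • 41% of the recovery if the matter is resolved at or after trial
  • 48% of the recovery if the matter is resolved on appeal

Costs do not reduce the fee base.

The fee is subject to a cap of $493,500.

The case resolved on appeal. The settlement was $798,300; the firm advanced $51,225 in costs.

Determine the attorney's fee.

$383,184.00

Fee base is the gross recovery, $798,300; costs are reimbursed separately.
The matter resolved on appeal, so the 48% rate applies.
$798,300 × 48% = $383,184.00
$383,184.00 is under the $493,500 cap.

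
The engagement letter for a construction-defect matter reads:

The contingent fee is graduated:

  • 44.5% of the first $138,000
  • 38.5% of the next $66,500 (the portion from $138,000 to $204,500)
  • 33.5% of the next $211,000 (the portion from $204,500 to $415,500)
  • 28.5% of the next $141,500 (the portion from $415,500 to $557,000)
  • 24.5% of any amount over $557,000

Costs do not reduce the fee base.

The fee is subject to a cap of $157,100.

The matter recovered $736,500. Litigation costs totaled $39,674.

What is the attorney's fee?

Fee base is the gross recovery, $736,500; costs are reimbursed separately.
First $138,000 at 44.5% = $61,410.00
Next $66,500 at 38.5% = $25,602.50
Next $211,000 at 33.5% = $70,685.00
Next $141,500 at 28.5% = $40,327.50
Remaining $179,500 at 24.5% = $43,977.50
Fee: $61,410.00 + $25,602.50 + $70,685.00 + $40,327.50 + $43,977.50 = $242,002.50
$242,002.50 exceeds the $157,100 cap, so the fee is capped at $157,100.00.

$157,100.00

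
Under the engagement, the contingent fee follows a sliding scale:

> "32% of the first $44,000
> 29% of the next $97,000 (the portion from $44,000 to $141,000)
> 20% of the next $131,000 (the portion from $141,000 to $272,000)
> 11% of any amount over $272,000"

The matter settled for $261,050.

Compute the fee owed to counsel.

$66,220.00

First $44,000 at 32% = $14,080.00
Next $97,000 at 29% = $28,130.00
Remaining $120,050 at 20% = $24,010.00
Fee: $14,080.00 + $28,130.00 + $24,010.00 = $66,220.00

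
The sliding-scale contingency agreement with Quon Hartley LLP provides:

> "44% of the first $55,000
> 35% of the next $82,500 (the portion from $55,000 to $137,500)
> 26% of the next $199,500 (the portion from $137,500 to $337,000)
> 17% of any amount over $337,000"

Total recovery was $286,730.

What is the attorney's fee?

$91,874.80

First $55,000 at 44% = $24,200.00
Next $82,500 at 35% = $28,875.00
Remaining $149,230 at 26% = $38,799.80
Fee: $24,200.00 + $28,875.00 + $38,799.80 = $91,874.80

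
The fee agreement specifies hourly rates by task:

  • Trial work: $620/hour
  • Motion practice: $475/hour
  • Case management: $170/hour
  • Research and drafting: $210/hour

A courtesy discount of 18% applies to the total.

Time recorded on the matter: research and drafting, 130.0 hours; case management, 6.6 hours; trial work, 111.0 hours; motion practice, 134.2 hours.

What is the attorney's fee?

Trial work: 111.0 × $620 = $68,820.00
Motion practice: 134.2 × $475 = $63,745.00
Case management: 6.6 × $170 = $1,122.00
Research and drafting: 130.0 × $210 = $27,300.00
Subtotal: $160,987.00
Less 18% discount: −$28,977.66
Total: $160,987.00 − $28,977.66 = $132,009.34

$132,009.34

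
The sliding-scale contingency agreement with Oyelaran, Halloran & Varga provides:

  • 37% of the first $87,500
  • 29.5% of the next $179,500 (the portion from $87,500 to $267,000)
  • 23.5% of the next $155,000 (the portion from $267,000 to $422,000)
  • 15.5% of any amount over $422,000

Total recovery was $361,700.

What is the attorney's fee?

First $87,500 at 37% = $32,375.00
Next $179,500 at 29.5% = $52,952.50
Remaining $94,700 at 23.5% = $22,254.50
Fee: $32,375.00 + $52,952.50 + $22,254.50 = $107,582.00

$107,582.00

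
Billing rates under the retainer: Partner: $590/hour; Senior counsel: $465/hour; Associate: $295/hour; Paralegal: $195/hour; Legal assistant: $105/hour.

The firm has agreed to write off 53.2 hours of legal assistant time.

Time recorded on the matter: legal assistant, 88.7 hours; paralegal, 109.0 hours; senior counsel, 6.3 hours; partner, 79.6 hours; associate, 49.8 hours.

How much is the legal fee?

Partner: 79.6 × $590 = $46,964.00
Senior counsel: 6.3 × $465 = $2,929.50
Associate: 49.8 × $295 = $14,691.00
Paralegal: 109.0 × $195 = $21,255.00
Legal assistant: 88.7 × $105 = $9,313.50
Subtotal: $95,153.00
Write-off: 53.2 × $105 = $5,586.00
Total: $95,153.00 − $5,586.00 = $89,567.00

$89,567.00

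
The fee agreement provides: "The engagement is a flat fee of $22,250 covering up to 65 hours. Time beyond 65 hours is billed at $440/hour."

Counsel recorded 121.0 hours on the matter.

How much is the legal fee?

Flat fee: $22,250.00
Excess hours: 121.0 − 65 = 56.0
Overrun: 56.0 × $440 = $24,640.00
Total: $22,250.00 + $24,640.00 = $46,890.00

$46,890.00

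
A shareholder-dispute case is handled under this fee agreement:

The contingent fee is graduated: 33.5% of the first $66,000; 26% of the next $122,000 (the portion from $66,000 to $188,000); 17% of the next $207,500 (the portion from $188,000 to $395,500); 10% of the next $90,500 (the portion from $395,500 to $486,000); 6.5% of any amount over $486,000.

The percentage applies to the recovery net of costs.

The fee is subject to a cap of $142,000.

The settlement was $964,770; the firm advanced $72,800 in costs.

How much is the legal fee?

$124,543.05

Fee base (net of costs): $964,770 − $72,800 = $891,970
First $66,000 at 33.5% = $22,110.00
Next $122,000 at 26% = $31,720.00
Next $207,500 at 17% = $35,275.00
Next $90,500 at 10% = $9,050.00
Remaining $405,970 at 6.5% = $26,388.05
Fee: $22,110.00 + $31,720.00 + $35,275.00 + $9,050.00 + $26,388.05 = $124,543.05
$124,543.05 is under the $142,000 cap.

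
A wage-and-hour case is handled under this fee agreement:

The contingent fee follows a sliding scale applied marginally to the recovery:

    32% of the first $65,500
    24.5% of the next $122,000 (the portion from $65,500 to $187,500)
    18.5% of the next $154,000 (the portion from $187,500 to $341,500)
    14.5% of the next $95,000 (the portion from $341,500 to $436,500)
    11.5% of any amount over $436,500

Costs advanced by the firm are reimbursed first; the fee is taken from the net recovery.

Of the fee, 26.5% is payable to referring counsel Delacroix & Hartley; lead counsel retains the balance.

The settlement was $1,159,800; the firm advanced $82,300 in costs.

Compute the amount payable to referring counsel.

$44,209.95

Fee base (net of costs): $1,159,800 − $82,300 = $1,077,500
First $65,500 at 32% = $20,960.00
Next $122,000 at 24.5% = $29,890.00
Next $154,000 at 18.5% = $28,490.00
Next $95,000 at 14.5% = $13,775.00
Remaining $641,000 at 11.5% = $73,715.00
Fee: $20,960.00 + $29,890.00 + $28,490.00 + $13,775.00 + $73,715.00 = $166,830.00
Referral share: 26.5% of $166,830.00 = $44,209.95; lead counsel retains $166,830.00 − $44,209.95 = $122,620.05.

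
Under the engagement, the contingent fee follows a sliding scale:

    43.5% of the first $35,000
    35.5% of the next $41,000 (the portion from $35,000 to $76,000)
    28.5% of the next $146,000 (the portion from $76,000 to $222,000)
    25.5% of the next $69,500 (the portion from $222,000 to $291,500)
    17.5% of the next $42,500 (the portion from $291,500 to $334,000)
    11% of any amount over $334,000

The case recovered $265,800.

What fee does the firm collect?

First $35,000 at 43.5% = $15,225.00
Next $41,000 at 35.5% = $14,555.00
Next $146,000 at 28.5% = $41,610.00
Remaining $43,800 at 25.5% = $11,169.00
Fee: $15,225.00 + $14,555.00 + $41,610.00 + $11,169.00 = $82,559.00

$82,559.00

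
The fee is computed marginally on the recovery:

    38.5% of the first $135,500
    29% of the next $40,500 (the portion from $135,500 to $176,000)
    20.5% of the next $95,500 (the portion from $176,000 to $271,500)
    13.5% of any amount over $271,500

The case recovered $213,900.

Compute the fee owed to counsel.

$71,682.00

First $135,500 at 38.5% = $52,167.50
Next $40,500 at 29% = $11,745.00
Remaining $37,900 at 20.5% = $7,769.50
Fee: $52,167.50 + $11,745.00 + $7,769.50 = $71,682.00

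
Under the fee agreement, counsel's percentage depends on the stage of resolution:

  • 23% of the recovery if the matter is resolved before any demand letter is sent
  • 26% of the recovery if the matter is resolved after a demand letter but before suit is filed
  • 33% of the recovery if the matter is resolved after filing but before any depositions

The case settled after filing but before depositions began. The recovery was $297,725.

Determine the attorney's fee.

The matter settled after filing but before depositions began, so the 33% rate applies.
$297,725 × 33% = $98,249.25

$98,249.25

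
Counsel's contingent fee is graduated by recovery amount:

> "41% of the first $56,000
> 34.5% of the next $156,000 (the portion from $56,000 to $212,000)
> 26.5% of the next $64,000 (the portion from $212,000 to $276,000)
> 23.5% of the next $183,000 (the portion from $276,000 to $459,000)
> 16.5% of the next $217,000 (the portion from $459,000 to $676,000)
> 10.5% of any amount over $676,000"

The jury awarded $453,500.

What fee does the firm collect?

$135,452.50

First $56,000 at 41% = $22,960.00
Next $156,000 at 34.5% = $53,820.00
Next $64,000 at 26.5% = $16,960.00
Remaining $177,500 at 23.5% = $41,712.50
Fee: $22,960.00 + $53,820.00 + $16,960.00 + $41,712.50 = $135,452.50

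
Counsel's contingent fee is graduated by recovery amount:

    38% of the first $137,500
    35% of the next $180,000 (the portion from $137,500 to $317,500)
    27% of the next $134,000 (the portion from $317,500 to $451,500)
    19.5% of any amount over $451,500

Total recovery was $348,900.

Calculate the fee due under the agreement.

$123,728.00

First $137,500 at 38% = $52,250.00
Next $180,000 at 35% = $63,000.00
Remaining $31,400 at 27% = $8,478.00
Fee: $52,250.00 + $63,000.00 + $8,478.00 = $123,728.00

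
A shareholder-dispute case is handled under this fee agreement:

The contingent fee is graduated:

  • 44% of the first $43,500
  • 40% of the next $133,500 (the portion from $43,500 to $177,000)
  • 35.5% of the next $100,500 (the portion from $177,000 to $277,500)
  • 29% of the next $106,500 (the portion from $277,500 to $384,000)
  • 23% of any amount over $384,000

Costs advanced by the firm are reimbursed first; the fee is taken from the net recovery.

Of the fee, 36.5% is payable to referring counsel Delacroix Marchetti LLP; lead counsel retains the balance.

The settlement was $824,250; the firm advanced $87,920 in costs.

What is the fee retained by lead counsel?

$139,787.88

Fee base (net of costs): $824,250 − $87,920 = $736,330
First $43,500 at 44% = $19,140.00
Next $133,500 at 40% = $53,400.00
Next $100,500 at 35.5% = $35,677.50
Next $106,500 at 29% = $30,885.00
Remaining $352,330 at 23% = $81,035.90
Fee: $19,140.00 + $53,400.00 + $35,677.50 + $30,885.00 + $81,035.90 = $220,138.40
Referral share: 36.5% of $220,138.40 = $80,350.52; lead counsel retains $220,138.40 − $80,350.52 = $139,787.88.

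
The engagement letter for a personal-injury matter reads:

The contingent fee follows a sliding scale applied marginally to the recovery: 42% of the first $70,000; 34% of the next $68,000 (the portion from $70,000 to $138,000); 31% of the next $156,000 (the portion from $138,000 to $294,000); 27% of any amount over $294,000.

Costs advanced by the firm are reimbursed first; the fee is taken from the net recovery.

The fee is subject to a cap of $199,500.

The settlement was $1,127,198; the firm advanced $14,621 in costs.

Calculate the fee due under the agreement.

Fee base (net of costs): $1,127,198 − $14,621 = $1,112,577
First $70,000 at 42% = $29,400.00
Next $68,000 at 34% = $23,120.00
Next $156,000 at 31% = $48,360.00
Remaining $818,577 at 27% = $221,015.79
Fee: $29,400.00 + $23,120.00 + $48,360.00 + $221,015.79 = $321,895.79
$321,895.79 exceeds the $199,500 cap, so the fee is capped at $199,500.00.

$199,500.00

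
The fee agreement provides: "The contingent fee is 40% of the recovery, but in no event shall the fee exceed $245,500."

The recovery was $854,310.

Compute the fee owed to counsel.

$245,500.00

40% of $854,310 = $341,724.00
That exceeds the $245,500 cap, so the fee is capped at $245,500.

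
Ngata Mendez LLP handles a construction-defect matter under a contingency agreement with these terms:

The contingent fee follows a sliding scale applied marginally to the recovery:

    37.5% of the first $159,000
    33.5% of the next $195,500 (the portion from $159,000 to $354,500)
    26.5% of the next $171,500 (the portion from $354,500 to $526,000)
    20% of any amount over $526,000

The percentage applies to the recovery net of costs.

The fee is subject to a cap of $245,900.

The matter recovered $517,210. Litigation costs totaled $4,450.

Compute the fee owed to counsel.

Fee base (net of costs): $517,210 − $4,450 = $512,760
First $159,000 at 37.5% = $59,625.00
Next $195,500 at 33.5% = $65,492.50
Remaining $158,260 at 26.5% = $41,938.90
Fee: $59,625.00 + $65,492.50 + $41,938.90 = $167,056.40
$167,056.40 is under the $245,900 cap.

$167,056.40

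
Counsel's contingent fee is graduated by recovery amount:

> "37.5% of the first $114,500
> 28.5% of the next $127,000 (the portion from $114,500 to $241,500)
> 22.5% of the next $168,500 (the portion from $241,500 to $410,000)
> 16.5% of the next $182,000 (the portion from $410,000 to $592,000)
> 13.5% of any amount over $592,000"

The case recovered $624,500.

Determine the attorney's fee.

$151,462.50

First $114,500 at 37.5% = $42,937.50
Next $127,000 at 28.5% = $36,195.00
Next $168,500 at 22.5% = $37,912.50
Next $182,000 at 16.5% = $30,030.00
Remaining $32,500 at 13.5% = $4,387.50
Fee: $42,937.50 + $36,195.00 + $37,912.50 + $30,030.00 + $4,387.50 = $151,462.50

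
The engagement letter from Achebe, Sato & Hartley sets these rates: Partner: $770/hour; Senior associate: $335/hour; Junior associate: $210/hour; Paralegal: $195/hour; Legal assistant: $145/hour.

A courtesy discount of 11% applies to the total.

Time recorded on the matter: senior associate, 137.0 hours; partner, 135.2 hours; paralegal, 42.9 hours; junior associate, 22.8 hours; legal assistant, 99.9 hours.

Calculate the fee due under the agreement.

$158,097.82

Partner: 135.2 × $770 = $104,104.00
Senior associate: 137.0 × $335 = $45,895.00
Junior associate: 22.8 × $210 = $4,788.00
Paralegal: 42.9 × $195 = $8,365.50
Legal assistant: 99.9 × $145 = $14,485.50
Subtotal: $177,638.00
Less 11% discount: −$19,540.18
Total: $177,638.00 − $19,540.18 = $158,097.82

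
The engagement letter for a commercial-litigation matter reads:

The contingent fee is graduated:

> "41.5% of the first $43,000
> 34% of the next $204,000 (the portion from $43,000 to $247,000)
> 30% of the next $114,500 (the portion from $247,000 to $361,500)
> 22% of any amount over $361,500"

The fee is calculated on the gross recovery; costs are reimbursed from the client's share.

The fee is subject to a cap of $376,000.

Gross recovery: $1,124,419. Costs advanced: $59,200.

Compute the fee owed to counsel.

Fee base is the gross recovery, $1,124,419; costs are reimbursed separately.
First $43,000 at 41.5% = $17,845.00
Next $204,000 at 34% = $69,360.00
Next $114,500 at 30% = $34,350.00
Remaining $762,919 at 22% = $167,842.18
Fee: $17,845.00 + $69,360.00 + $34,350.00 + $167,842.18 = $289,397.18
$289,397.18 is under the $376,000 cap.

$289,397.18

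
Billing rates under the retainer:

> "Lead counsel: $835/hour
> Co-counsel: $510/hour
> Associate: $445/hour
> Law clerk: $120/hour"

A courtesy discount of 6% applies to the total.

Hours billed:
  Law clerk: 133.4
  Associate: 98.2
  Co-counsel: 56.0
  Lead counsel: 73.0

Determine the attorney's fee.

$140,268.68

Lead counsel: 73.0 × $835 = $60,955.00
Co-counsel: 56.0 × $510 = $28,560.00
Associate: 98.2 × $445 = $43,699.00
Law clerk: 133.4 × $120 = $16,008.00
Subtotal: $149,222.00
Less 6% discount: −$8,953.32
Total: $149,222.00 − $8,953.32 = $140,268.68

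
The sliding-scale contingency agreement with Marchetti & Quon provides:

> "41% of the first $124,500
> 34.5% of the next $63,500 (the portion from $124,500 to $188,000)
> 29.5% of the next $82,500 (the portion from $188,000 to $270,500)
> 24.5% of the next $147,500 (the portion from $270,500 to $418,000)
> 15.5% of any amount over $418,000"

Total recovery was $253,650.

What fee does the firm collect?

First $124,500 at 41% = $51,045.00
Next $63,500 at 34.5% = $21,907.50
Remaining $65,650 at 29.5% = $19,366.75
Fee: $51,045.00 + $21,907.50 + $19,366.75 = $92,319.25

$92,319.25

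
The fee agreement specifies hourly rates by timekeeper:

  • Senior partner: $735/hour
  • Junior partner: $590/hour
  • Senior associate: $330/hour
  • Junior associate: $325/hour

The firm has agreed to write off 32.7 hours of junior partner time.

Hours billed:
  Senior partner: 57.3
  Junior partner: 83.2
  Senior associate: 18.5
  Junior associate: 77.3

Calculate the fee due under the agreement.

$103,138.00

Senior partner: 57.3 × $735 = $42,115.50
Junior partner: 83.2 × $590 = $49,088.00
Senior associate: 18.5 × $330 = $6,105.00
Junior associate: 77.3 × $325 = $25,122.50
Subtotal: $122,431.00
Write-off: 32.7 × $590 = $19,293.00
Total: $122,431.00 − $19,293.00 = $103,138.00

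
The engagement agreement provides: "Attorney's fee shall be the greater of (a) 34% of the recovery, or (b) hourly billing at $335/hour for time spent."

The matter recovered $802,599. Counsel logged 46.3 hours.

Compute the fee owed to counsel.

$272,883.66

(a) 34% of $802,599 = $272,883.66
(b) 46.3 × $335 = $15,510.50
The greater is (a): $272,883.66.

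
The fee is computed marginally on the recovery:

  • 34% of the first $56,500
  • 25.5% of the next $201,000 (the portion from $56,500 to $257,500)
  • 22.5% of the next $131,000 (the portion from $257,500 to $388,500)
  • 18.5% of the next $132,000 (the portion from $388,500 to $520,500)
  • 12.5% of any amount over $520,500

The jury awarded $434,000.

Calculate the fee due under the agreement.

First $56,500 at 34% = $19,210.00
Next $201,000 at 25.5% = $51,255.00
Next $131,000 at 22.5% = $29,475.00
Remaining $45,500 at 18.5% = $8,417.50
Fee: $19,210.00 + $51,255.00 + $29,475.00 + $8,417.50 = $108,357.50

$108,357.50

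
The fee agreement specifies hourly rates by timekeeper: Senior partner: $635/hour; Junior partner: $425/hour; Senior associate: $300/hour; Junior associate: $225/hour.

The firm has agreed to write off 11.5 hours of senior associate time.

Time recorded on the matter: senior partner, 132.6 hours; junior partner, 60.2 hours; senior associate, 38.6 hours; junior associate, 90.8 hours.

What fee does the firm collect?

$138,346.00

Senior partner: 132.6 × $635 = $84,201.00
Junior partner: 60.2 × $425 = $25,585.00
Senior associate: 38.6 × $300 = $11,580.00
Junior associate: 90.8 × $225 = $20,430.00
Subtotal: $141,796.00
Write-off: 11.5 × $300 = $3,450.00
Total: $141,796.00 − $3,450.00 = $138,346.00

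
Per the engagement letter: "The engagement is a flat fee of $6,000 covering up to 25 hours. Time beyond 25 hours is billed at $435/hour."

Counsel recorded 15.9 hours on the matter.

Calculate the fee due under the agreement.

$6,000.00

15.9 hours is within the 25-hour scope; only the flat fee applies.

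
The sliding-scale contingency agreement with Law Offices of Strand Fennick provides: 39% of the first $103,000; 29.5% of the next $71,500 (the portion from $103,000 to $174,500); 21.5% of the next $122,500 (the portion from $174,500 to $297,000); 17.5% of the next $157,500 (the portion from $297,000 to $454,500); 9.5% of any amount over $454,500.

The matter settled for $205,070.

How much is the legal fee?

First $103,000 at 39% = $40,170.00
Next $71,500 at 29.5% = $21,092.50
Remaining $30,570 at 21.5% = $6,572.55
Fee: $40,170.00 + $21,092.50 + $6,572.55 = $67,835.05

$67,835.05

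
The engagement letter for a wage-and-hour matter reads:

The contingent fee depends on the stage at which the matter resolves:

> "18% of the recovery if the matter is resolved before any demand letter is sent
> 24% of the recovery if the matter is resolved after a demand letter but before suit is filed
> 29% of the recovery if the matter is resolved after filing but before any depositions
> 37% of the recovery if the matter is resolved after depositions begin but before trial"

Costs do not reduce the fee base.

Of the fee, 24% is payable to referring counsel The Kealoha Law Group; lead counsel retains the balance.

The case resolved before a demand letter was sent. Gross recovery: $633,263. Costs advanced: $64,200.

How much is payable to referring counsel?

Fee base is the gross recovery, $633,263; costs are reimbursed separately.
The matter resolved before a demand letter was sent, so the 18% rate applies.
$633,263 × 18% = $113,987.34
Referral share: 24% of $113,987.34 = $27,356.96; lead counsel retains $113,987.34 − $27,356.96 = $86,630.38.

$27,356.96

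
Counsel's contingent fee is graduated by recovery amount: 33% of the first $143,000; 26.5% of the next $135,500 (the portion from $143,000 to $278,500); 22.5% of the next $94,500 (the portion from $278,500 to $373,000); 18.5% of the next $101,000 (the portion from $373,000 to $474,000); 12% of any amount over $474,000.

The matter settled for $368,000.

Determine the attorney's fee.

First $143,000 at 33% = $47,190.00
Next $135,500 at 26.5% = $35,907.50
Remaining $89,500 at 22.5% = $20,137.50
Fee: $47,190.00 + $35,907.50 + $20,137.50 = $103,235.00

$103,235.00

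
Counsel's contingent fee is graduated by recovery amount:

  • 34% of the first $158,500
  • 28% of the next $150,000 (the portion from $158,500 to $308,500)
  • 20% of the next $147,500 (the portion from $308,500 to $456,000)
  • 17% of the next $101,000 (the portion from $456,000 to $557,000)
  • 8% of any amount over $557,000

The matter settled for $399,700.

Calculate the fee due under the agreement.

First $158,500 at 34% = $53,890.00
Next $150,000 at 28% = $42,000.00
Remaining $91,200 at 20% = $18,240.00
Fee: $53,890.00 + $42,000.00 + $18,240.00 = $114,130.00

$114,130.00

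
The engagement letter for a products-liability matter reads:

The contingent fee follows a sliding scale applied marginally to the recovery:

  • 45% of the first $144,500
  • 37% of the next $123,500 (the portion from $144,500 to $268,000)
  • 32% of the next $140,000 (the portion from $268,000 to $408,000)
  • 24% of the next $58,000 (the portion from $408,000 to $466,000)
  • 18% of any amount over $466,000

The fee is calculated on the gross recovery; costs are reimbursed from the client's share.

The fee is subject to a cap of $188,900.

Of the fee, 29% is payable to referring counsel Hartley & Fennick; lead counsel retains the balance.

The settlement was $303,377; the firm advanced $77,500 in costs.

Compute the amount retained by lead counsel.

$86,648.85

Fee base is the gross recovery, $303,377; costs are reimbursed separately.
First $144,500 at 45% = $65,025.00
Next $123,500 at 37% = $45,695.00
Remaining $35,377 at 32% = $11,320.64
Fee: $65,025.00 + $45,695.00 + $11,320.64 = $122,040.64
$122,040.64 is under the $188,900 cap.
Referral share: 29% of $122,040.64 = $35,391.79; lead counsel retains $122,040.64 − $35,391.79 = $86,648.85.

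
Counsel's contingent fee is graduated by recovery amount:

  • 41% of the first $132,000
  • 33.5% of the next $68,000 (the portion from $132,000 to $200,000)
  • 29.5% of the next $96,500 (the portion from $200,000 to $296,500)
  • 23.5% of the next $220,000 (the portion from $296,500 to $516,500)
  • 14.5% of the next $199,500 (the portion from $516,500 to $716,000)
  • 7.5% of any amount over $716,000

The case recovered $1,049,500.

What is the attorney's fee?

$211,007.50

First $132,000 at 41% = $54,120.00
Next $68,000 at 33.5% = $22,780.00
Next $96,500 at 29.5% = $28,467.50
Next $220,000 at 23.5% = $51,700.00
Next $199,500 at 14.5% = $28,927.50
Remaining $333,500 at 7.5% = $25,012.50
Fee: $54,120.00 + $22,780.00 + $28,467.50 + $51,700.00 + $28,927.50 + $25,012.50 = $211,007.50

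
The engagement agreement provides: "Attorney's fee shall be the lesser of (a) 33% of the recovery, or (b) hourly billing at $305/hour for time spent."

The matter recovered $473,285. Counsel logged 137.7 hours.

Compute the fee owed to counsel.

$41,998.50

(a) 33% of $473,285 = $156,184.05
(b) 137.7 × $305 = $41,998.50
The lesser is (b): $41,998.50.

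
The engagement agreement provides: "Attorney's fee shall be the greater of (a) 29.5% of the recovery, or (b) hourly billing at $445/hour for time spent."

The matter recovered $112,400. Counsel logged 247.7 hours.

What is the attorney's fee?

$110,226.50

(a) 29.5% of $112,400 = $33,158.00
(b) 247.7 × $445 = $110,226.50
The greater is (b): $110,226.50.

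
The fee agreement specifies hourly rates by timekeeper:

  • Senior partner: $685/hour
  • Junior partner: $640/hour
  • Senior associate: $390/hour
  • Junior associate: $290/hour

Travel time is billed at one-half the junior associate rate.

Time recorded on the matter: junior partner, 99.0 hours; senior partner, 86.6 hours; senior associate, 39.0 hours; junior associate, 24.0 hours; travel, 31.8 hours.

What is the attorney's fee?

$149,462.00

Senior partner: 86.6 × $685 = $59,321.00
Junior partner: 99.0 × $640 = $63,360.00
Senior associate: 39.0 × $390 = $15,210.00
Junior associate: 24.0 × $290 = $6,960.00
Subtotal: $59,321.00 + $63,360.00 + $15,210.00 + $6,960.00 = $144,851.00
Travel: 31.8 × ($290 ÷ 2) = 31.8 × $145.00 = $4,611.00
Total: $144,851.00 + $4,611.00 = $149,462.00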